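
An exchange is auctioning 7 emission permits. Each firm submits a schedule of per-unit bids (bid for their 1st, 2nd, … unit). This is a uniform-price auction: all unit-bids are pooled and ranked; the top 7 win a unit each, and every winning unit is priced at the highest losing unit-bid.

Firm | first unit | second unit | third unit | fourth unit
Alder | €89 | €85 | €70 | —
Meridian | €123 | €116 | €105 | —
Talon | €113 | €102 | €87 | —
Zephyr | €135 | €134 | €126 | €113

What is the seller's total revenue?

Total revenue: €735

Pooled unit-bids ranked (top 7): 135 (Zephyr-1), 134 (Zephyr-2), 126 (Zephyr-3), 123 (Meridian-1), 116 (Meridian-2), 113 (Talon-1), 113 (Zephyr-4)
First bid not allocated: €105.
Allocation: Meridian 2, Talon 1, Zephyr 4. Every unit priced at €105.
Revenue = 7 × 105 = €735.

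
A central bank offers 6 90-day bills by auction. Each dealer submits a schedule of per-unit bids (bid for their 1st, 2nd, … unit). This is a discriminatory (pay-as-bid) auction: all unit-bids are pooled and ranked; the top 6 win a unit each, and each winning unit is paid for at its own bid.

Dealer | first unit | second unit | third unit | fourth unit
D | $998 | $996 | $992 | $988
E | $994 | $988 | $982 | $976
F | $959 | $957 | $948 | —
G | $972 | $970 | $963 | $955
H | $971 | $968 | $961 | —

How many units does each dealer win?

D 4, E 2

Pooled unit-bids ranked (top 6): 998 (D-1), 996 (D-2), 994 (E-1), 992 (D-3), 988 (D-4), 988 (E-2)
Next rejected bid: $982 (not a price — pay-as-bid).
Allocation: D 4, E 2.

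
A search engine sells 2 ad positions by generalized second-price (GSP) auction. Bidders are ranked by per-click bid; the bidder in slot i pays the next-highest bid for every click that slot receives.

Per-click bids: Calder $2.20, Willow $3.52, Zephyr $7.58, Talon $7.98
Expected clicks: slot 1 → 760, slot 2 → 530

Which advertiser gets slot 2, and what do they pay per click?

Zephyr; $3.52 per click

Sorting advertisers: $7.98 (Talon) > $7.58 (Zephyr) > $3.52 (Willow) > …
Slot 2 goes to the second-ranked bidder, Zephyr, who pays the next bid down: $3.52/click.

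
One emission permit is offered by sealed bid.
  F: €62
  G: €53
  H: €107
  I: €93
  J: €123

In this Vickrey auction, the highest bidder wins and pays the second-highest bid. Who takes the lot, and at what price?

J pays €107

Rule: the highest bidder wins and pays the second-highest bid.
Sorting bids: 123 (J) > 107 (H) > 93 (I) > 62 (F) > 53 (G)
J is highest; pays the second-highest bid, €107.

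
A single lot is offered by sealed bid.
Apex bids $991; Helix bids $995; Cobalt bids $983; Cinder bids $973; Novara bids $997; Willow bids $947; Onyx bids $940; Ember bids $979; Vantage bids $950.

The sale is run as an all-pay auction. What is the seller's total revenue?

Bids in order: 997 (Novara) > 995 (Helix) > 991 (Apex) > 983 (Cobalt) > 979 (Ember) > 973 (Cinder) > …
Every bidder forfeits their bid regardless of winning.
Revenue = 991 + 995 + 983 + 973 + 997 + 947 + 940 + 979 + 950 = $8,755.

Total revenue: $8,755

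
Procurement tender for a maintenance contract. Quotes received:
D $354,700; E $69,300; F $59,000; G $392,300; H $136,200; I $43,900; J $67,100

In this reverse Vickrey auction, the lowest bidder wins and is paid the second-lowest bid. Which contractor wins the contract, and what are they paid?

I is paid $59,000

Sorting bids: 43,900 (I) < 59,000 (F) < 67,100 (J) < 69,300 (E) < 136,200 (H) < 354,700 (D) < …
I wins with the lowest bid; price is set by the runner-up at $59,000.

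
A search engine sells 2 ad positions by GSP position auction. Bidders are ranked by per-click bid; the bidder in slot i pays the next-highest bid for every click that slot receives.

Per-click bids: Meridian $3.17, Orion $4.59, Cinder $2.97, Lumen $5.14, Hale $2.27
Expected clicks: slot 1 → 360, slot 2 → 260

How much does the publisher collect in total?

Per-click bids in order: $5.14 (Lumen) > $4.59 (Orion) > $3.17 (Meridian) > …
Slot 1: Lumen pays $4.59 × 360 = $1652.40
Slot 2: Orion pays $3.17 × 260 = $824.20
Total = $2476.60

Total revenue: $2476.60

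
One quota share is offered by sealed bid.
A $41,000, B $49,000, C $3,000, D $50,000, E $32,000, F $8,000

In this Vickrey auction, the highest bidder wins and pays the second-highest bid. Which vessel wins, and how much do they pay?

D pays $49,000

Bids ranked: 50,000 (D) > 49,000 (B) > 41,000 (A) > 32,000 (E) > 8,000 (F) > 3,000 (C)
D wins with the highest bid; price is set by the runner-up at $49,000.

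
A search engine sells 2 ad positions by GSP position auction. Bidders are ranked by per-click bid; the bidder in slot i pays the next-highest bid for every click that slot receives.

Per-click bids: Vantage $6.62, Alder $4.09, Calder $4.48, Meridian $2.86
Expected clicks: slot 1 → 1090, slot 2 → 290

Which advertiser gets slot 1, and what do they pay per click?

Vantage; $4.48 per click

Sorting advertisers: $6.62 (Vantage) > $4.48 (Calder) > $4.09 (Alder) > …
Slot 1 goes to the first-ranked bidder, Vantage, who pays the next bid down: $4.48/click.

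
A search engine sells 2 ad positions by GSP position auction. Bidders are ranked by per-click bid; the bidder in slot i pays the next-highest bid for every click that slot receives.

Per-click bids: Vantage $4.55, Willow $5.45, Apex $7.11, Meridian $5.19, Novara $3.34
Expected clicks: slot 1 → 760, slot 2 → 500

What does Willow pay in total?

Per-click bids in order: $7.11 (Apex) > $5.45 (Willow) > $5.19 (Meridian) > …
Willow holds slot 2 → pays next bid $5.19 × 500 clicks = $2595.00.

Willow pays $2595.00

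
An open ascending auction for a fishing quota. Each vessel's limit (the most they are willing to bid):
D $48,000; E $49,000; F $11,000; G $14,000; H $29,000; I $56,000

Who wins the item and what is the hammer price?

I wins at $49,000

Rule: the price rises until one bidder remains; the winner pays the price at which the last rival dropped out.
Limits ranked: 56,000 (I) > 49,000 (E) > 48,000 (D) > 29,000 (H) > 14,000 (G) > 11,000 (F)
Bidding ends when E exits at $49,000; I takes it.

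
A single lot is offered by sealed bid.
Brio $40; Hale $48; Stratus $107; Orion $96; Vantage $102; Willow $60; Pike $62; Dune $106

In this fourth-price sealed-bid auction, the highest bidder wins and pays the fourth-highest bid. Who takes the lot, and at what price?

Stratus pays $96

Fourth-price sealed-bid auction: the highest bidder wins and pays the fourth-highest bid.
Bids in order: 107 (Stratus) > 106 (Dune) > 102 (Vantage) > 96 (Orion) > 62 (Pike) > 60 (Willow) > …
Stratus wins; payment is bid #4 in the ranking = $96.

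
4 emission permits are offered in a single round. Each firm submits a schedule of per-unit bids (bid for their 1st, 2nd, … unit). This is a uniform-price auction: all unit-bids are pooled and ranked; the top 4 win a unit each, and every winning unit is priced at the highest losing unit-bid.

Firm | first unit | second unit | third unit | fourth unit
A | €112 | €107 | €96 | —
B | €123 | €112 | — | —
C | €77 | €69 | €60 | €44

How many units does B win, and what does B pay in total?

Pooled unit-bids ranked (top 4): 123 (B-1), 112 (A-1), 112 (B-2), 107 (A-2)
First bid not allocated: €96.
B wins 2 unit(s) at €96 each.

B: 2 units, pays €192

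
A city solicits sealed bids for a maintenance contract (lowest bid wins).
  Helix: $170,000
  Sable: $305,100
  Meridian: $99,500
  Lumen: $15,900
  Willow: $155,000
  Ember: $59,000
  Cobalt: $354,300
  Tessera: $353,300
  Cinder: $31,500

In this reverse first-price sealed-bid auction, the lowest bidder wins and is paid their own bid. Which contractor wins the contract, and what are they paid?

Lumen is paid $15,900

Sorting bids: 15,900 (Lumen) < 31,500 (Cinder) < 59,000 (Ember) < 99,500 (Meridian) < 155,000 (Willow) < 170,000 (Helix) < …
Lumen has the lowest bid and is paid exactly that: $15,900.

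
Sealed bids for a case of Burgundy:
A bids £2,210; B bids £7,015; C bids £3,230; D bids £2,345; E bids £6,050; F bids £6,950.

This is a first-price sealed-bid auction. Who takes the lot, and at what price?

B pays £7,015

Rule: the highest bidder wins and pays their own bid.
Bids ranked: 7,015 (B) > 6,950 (F) > 6,050 (E) > 3,230 (C) > 2,345 (D) > 2,210 (A)
B has the highest bid and pays exactly that: £7,015.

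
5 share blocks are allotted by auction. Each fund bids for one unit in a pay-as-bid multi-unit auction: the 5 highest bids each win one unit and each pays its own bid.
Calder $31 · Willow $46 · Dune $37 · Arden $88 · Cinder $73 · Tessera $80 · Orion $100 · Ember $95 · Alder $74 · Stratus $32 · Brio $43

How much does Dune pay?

Dune pays $0

Sorting: 100 (Orion), 95 (Ember), 88 (Arden), 80 (Tessera), 74 (Alder), 73 (Cinder), 46 (Willow), …
Winners (5 units): Orion, Ember, Arden, Tessera, Alder.
Dune does not win → $0.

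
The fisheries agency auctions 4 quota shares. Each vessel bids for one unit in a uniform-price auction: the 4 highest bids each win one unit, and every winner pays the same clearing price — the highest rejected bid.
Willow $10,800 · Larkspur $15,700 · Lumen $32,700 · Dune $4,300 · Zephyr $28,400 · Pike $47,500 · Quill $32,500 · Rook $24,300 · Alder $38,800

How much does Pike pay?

Pike pays $28,400

Bids ranked high→low: 47,500 (Pike), 38,800 (Alder), 32,700 (Lumen), 32,500 (Quill), 28,400 (Zephyr), 24,300 (Rook), …
The 4 highest are Pike, Alder, Lumen, Quill.
Highest unsuccessful bid: $28,400 → clearing price.
Pike wins → pays $28,400.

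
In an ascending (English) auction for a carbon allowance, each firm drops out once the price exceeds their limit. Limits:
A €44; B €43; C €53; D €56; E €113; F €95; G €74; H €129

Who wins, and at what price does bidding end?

Sorting limits: 129 (H) > 113 (E) > 95 (F) > 74 (G) > 56 (D) > 53 (C) > …
Bidding ends when E exits at €113; H takes it.

H wins at €113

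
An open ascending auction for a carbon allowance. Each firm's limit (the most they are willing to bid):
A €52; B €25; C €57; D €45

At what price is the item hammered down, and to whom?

C wins at €52

Limits ranked: 57 (C) > 52 (A) > 45 (D) > 25 (B)
Once the price passes €52, only C is left; the hammer falls at A's limit of €52.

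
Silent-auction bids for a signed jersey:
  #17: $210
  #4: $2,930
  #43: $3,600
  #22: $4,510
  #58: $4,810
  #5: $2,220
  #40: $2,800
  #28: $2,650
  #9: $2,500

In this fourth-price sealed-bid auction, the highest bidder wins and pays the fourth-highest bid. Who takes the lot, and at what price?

#58 pays $2,930

Bids ranked: 4,810 (#58) > 4,510 (#22) > 3,600 (#43) > 2,930 (#4) > 2,800 (#40) > 2,650 (#28) > …
#58 wins; payment is bid #4 in the ranking = $2,930.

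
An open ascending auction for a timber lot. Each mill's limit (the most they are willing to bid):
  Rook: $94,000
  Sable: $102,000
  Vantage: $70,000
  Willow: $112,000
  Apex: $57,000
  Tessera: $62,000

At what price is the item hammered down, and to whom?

Ascending (English) auction: the price rises until one bidder remains; the winner pays the price at which the last rival dropped out.
Limits ranked: 112,000 (Willow) > 102,000 (Sable) > 94,000 (Rook) > 70,000 (Vantage) > 62,000 (Tessera) > 57,000 (Apex)
Once the price passes $102,000, only Willow is left; the hammer falls at Sable's limit of $102,000.

Willow wins at $102,000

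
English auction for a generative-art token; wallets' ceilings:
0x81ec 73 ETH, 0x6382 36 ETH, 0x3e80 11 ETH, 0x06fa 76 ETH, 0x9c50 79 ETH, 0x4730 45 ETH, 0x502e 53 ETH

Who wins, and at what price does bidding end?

Open ascending-bid auction: the price rises until one bidder remains; the winner pays the price at which the last rival dropped out.
Sorting limits: 79 (0x9c50) > 76 (0x06fa) > 73 (0x81ec) > 53 (0x502e) > 45 (0x4730) > 36 (0x6382) > …
Once the price passes 76 ETH, only 0x9c50 is left; the hammer falls at 0x06fa's limit of 76 ETH.

0x9c50 wins at 76 ETH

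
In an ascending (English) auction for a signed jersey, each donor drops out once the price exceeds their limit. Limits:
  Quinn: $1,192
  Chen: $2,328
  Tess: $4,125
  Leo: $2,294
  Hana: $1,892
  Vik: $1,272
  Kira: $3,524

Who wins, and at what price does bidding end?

Tess wins at $3,524

Limits in order: 4,125 (Tess) > 3,524 (Kira) > 2,328 (Chen) > 2,294 (Leo) > 1,892 (Hana) > 1,272 (Vik) > …
Bidding ends when Kira exits at $3,524; Tess takes it.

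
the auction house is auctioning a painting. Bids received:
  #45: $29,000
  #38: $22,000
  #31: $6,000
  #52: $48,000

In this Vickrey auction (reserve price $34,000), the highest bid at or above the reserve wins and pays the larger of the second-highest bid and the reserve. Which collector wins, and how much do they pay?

Bids ranked: 48,000 (#52) > 29,000 (#45) > 22,000 (#38) > 6,000 (#31)
Highest eligible bid: #52 at $48,000.
Second-highest bid $29,000 is below the reserve $34,000, so the reserve binds → payment $34,000.

#52 pays $34,000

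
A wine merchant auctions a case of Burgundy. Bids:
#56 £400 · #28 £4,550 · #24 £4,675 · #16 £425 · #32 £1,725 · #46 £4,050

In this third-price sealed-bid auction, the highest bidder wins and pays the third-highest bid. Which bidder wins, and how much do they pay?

Rule: the highest bidder wins and pays the third-highest bid.
Bids ranked: 4,675 (#24) > 4,550 (#28) > 4,050 (#46) > 1,725 (#32) > 425 (#16) > 400 (#56)
#24 wins; payment is bid #3 in the ranking = £4,050.

#24 pays £4,050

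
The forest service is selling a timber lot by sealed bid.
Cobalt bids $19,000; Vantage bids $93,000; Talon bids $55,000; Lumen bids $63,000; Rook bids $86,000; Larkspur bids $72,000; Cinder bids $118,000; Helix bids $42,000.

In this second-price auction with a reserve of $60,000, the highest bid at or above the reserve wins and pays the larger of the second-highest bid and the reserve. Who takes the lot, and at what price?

Bids ranked: 118,000 (Cinder) > 93,000 (Vantage) > 86,000 (Rook) > 72,000 (Larkspur) > 63,000 (Lumen) > 55,000 (Talon) > …
Cinder has the top bid at or above the reserve ($118,000).
max(second-highest $93,000, reserve $60,000) = $93,000; the reserve does not bind.

Cinder pays $93,000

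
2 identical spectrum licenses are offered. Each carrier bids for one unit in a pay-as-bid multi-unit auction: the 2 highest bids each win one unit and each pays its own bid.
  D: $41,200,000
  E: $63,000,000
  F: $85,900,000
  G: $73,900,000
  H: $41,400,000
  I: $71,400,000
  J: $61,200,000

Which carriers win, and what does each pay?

F $85,900,000, G $73,900,000

Sorting: 85,900,000 (F), 73,900,000 (G), 71,400,000 (I), 63,000,000 (E), …
The 2 highest are F, G.
Each winner pays its own bid: F $85,900,000, G $73,900,000.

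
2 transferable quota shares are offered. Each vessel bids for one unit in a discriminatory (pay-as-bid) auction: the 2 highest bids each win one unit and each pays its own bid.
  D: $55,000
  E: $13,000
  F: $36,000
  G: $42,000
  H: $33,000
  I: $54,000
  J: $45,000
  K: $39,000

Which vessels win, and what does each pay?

D $55,000, I $54,000

Sorting: 55,000 (D), 54,000 (I), 45,000 (J), 42,000 (G), …
Top 2: D, I.
Each winner pays its own bid: D $55,000, I $54,000.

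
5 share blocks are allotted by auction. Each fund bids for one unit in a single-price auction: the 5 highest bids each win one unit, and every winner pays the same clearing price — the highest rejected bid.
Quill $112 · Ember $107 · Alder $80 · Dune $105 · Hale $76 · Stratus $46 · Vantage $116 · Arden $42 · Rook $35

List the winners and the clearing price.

Vantage, Quill, Ember, Dune, Alder; each pays $76

Ordering the bids: 116 (Vantage), 112 (Quill), 107 (Ember), 105 (Dune), 80 (Alder), 76 (Hale), 46 (Stratus), …
Winners (5 units): Vantage, Quill, Ember, Dune, Alder.
Highest unsuccessful bid: $76 → clearing price.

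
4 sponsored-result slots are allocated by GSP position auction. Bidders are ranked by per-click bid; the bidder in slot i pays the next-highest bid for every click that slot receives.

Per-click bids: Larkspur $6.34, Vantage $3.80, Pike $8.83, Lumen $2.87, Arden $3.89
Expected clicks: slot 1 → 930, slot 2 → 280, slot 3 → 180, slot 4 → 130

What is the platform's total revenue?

Total revenue: $8042.50

Per-click bids in order: $8.83 (Pike) > $6.34 (Larkspur) > $3.89 (Arden) > $3.80 (Vantage) > $2.87 (Lumen)
Slot 1: Pike pays $6.34 × 930 = $5896.20
Slot 2: Larkspur pays $3.89 × 280 = $1089.20
Slot 3: Arden pays $3.80 × 180 = $684.00
Slot 4: Vantage pays $2.87 × 130 = $373.10
Total = $8042.50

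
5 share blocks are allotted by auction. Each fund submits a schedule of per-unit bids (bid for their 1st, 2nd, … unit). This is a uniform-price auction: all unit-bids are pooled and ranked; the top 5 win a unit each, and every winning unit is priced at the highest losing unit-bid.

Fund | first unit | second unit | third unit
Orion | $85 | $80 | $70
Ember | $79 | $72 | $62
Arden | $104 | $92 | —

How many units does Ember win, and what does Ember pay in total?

Merging the schedules and taking the best 5: 104 (Arden-1), 92 (Arden-2), 85 (Orion-1), 80 (Orion-2), 79 (Ember-1)
Highest rejected unit-bid = $72.
Ember wins 1 unit(s) at $72 each.

Ember: 1 unit, pays $72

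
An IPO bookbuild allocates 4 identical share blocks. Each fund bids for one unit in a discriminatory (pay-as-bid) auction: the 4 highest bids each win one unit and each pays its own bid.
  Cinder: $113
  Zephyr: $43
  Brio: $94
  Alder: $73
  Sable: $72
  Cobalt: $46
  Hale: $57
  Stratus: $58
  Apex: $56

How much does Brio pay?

Brio pays $94

Ordering the bids: 113 (Cinder), 94 (Brio), 73 (Alder), 72 (Sable), 58 (Stratus), 57 (Hale), …
Top 4: Cinder, Brio, Alder, Sable.
Brio wins → own bid $94.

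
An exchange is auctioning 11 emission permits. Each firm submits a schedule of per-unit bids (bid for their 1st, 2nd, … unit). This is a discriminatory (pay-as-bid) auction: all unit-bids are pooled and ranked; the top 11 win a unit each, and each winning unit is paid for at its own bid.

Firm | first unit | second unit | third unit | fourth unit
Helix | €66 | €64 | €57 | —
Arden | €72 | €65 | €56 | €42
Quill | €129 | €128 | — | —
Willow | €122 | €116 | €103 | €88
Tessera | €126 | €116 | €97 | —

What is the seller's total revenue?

All unit-bids, highest first — top 11: 129 (Quill-1), 128 (Quill-2), 126 (Tessera-1), 122 (Willow-1), 116 (Willow-2), 116 (Tessera-2), 103 (Willow-3), 97 (Tessera-3), 88 (Willow-4), 72 (Arden-1), 66 (Helix-1)
Next rejected bid: €65 (not a price — pay-as-bid).
Each winning unit pays its own bid.
Revenue = 129 + 128 + 126 + 122 + 116 + 116 + 103 + 97 + 88 + 72 + 66 = €1,163.

Total revenue: €1,163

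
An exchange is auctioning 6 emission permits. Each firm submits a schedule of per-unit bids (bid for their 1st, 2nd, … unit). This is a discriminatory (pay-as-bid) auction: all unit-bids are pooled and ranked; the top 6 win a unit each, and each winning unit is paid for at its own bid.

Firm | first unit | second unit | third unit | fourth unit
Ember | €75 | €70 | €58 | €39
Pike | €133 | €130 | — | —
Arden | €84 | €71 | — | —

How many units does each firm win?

Arden 2, Ember 2, Pike 2

Pooled unit-bids ranked (top 6): 133 (Pike-1), 130 (Pike-2), 84 (Arden-1), 75 (Ember-1), 71 (Arden-2), 70 (Ember-2)
Next rejected bid: €58 (not a price — pay-as-bid).
Allocation: Arden 2, Ember 2, Pike 2.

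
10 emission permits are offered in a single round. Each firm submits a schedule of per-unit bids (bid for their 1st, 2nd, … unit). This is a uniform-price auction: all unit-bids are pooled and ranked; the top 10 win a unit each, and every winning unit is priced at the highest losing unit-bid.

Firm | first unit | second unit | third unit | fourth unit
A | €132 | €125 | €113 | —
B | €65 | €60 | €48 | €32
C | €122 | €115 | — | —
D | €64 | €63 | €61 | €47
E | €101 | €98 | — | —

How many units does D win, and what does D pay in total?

All unit-bids, highest first — top 10: 132 (A-1), 125 (A-2), 122 (C-1), 115 (C-2), 113 (A-3), 101 (E-1), 98 (E-2), 65 (B-1), 64 (D-1), 63 (D-2)
The (k+1)-th unit-bid is €61.
D wins 2 unit(s) at €61 each.

D: 2 units, pays €122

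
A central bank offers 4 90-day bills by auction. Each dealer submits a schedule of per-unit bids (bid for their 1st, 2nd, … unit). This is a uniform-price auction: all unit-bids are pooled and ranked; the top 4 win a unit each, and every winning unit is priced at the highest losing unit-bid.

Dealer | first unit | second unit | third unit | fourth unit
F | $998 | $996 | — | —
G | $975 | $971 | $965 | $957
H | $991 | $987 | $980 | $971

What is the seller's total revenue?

Pooled unit-bids ranked (top 4): 998 (F-1), 996 (F-2), 991 (H-1), 987 (H-2)
The (k+1)-th unit-bid is $980.
Allocation: F 2, H 2. Every unit priced at $980.
Revenue = 4 × 980 = $3,920.

Total revenue: $3,920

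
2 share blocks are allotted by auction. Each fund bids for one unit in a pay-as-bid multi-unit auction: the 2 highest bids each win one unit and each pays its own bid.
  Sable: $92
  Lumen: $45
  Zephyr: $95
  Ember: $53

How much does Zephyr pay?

Zephyr pays $95

Bids ranked high→low: 95 (Zephyr), 92 (Sable), 53 (Ember), 45 (Lumen)
Top 2: Zephyr, Sable.
Zephyr wins → own bid $95.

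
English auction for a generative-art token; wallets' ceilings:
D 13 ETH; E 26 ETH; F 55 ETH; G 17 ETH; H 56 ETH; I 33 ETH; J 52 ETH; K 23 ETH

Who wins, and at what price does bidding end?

Rule: the price rises until one bidder remains; the winner pays the price at which the last rival dropped out.
Sorting limits: 56 (H) > 55 (F) > 52 (J) > 33 (I) > 26 (E) > 23 (K) > …
F is the last rival to drop out, at 55 ETH; H remains and wins at that price.

H wins at 55 ETH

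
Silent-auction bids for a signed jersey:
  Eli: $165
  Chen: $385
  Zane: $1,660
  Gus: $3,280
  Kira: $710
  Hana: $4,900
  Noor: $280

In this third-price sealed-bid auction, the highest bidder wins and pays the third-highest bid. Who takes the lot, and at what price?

Hana pays $1,660

Bids ranked: 4,900 (Hana) > 3,280 (Gus) > 1,660 (Zane) > 710 (Kira) > 385 (Chen) > 280 (Noor) > …
Hana wins; payment is bid #3 in the ranking = $1,660.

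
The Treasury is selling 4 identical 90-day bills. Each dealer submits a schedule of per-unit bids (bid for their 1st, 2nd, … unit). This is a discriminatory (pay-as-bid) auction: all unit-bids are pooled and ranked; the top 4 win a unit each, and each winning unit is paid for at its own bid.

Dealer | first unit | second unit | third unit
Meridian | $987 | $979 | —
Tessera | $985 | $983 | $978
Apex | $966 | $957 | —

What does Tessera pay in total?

Pooled unit-bids ranked (top 4): 987 (Meridian-1), 985 (Tessera-1), 983 (Tessera-2), 979 (Meridian-2)
Next rejected bid: $978 (not a price — pay-as-bid).
Tessera's winning unit-bids: 985 + 983 = $1,968.

Tessera pays $1,968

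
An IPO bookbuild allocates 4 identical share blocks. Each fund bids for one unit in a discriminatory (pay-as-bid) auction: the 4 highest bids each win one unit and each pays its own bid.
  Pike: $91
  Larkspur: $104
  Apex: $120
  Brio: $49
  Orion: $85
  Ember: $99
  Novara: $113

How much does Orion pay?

Sorting: 120 (Apex), 113 (Novara), 104 (Larkspur), 99 (Ember), 91 (Pike), 85 (Orion), …
Top 4: Apex, Novara, Larkspur, Ember.
Orion does not win → $0.

Orion pays $0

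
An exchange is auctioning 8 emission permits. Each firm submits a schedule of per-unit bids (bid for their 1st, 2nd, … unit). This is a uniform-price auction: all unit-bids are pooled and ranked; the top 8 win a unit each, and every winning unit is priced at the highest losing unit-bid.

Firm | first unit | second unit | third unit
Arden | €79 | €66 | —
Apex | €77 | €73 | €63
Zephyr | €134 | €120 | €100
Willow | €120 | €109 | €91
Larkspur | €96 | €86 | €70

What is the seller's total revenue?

Total revenue: €632

All unit-bids, highest first — top 8: 134 (Zephyr-1), 120 (Zephyr-2), 120 (Willow-1), 109 (Willow-2), 100 (Zephyr-3), 96 (Larkspur-1), 91 (Willow-3), 86 (Larkspur-2)
The (k+1)-th unit-bid is €79.
Allocation: Larkspur 2, Willow 3, Zephyr 3. Every unit priced at €79.
Revenue = 8 × 79 = €632.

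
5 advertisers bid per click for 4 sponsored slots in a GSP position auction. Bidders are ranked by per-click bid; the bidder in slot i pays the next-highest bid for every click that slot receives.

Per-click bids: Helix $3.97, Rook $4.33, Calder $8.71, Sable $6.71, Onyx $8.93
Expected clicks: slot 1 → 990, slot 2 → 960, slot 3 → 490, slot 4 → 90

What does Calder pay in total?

Sorting advertisers: $8.93 (Onyx) > $8.71 (Calder) > $6.71 (Sable) > $4.33 (Rook) > $3.97 (Helix)
Calder holds slot 2 → pays next bid $6.71 × 960 clicks = $6441.60.

Calder pays $6441.60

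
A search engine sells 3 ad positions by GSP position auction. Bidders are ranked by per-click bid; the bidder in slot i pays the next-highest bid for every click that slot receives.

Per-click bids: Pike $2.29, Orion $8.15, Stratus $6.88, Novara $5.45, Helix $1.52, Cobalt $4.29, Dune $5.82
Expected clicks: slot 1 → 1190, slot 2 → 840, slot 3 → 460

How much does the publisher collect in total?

Total revenue: $15583.00

Per-click bids in order: $8.15 (Orion) > $6.88 (Stratus) > $5.82 (Dune) > $5.45 (Novara) > …
Slot 1: Orion pays $6.88 × 1190 = $8187.20
Slot 2: Stratus pays $5.82 × 840 = $4888.80
Slot 3: Dune pays $5.45 × 460 = $2507.00
Total = $15583.00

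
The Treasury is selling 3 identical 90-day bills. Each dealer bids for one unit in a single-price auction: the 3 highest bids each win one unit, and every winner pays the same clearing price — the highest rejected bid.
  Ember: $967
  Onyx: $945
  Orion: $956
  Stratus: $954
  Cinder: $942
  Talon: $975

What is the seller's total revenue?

Total revenue: $2,862

Sorting: 975 (Talon), 967 (Ember), 956 (Orion), 954 (Stratus), 945 (Onyx), …
The 3 highest are Talon, Ember, Orion.
First losing bid is Stratus's $954, which sets the uniform price.
Total revenue = 3 × $954 = $2,862.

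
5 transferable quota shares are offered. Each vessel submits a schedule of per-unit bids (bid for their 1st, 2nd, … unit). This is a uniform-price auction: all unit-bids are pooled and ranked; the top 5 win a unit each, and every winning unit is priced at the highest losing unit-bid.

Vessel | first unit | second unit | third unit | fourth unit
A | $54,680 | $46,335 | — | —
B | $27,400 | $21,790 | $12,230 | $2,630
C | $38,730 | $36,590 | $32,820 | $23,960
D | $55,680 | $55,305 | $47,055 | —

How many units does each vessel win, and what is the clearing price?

Merging the schedules and taking the best 5: 55,680 (D-1), 55,305 (D-2), 54,680 (A-1), 47,055 (D-3), 46,335 (A-2)
The (k+1)-th unit-bid is $38,730.
Allocation: A 2, D 3.

A 2, D 3; clearing price $38,730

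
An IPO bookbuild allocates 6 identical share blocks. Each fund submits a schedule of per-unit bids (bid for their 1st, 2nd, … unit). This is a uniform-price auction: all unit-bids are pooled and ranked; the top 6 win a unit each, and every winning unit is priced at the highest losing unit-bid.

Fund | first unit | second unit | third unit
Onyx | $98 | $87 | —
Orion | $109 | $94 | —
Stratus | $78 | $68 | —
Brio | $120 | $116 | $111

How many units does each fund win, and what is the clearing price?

Pooled unit-bids ranked (top 6): 120 (Brio-1), 116 (Brio-2), 111 (Brio-3), 109 (Orion-1), 98 (Onyx-1), 94 (Orion-2)
Highest rejected unit-bid = $87.
Allocation: Brio 3, Onyx 1, Orion 2.

Brio 3, Onyx 1, Orion 2; clearing price $87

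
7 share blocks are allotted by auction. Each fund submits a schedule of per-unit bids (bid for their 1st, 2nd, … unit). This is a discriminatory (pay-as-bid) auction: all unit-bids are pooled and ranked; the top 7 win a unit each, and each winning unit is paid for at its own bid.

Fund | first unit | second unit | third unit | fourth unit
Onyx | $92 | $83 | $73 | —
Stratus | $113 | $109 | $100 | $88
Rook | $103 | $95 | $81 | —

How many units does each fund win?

All unit-bids, highest first — top 7: 113 (Stratus-1), 109 (Stratus-2), 103 (Rook-1), 100 (Stratus-3), 95 (Rook-2), 92 (Onyx-1), 88 (Stratus-4)
Next rejected bid: $83 (not a price — pay-as-bid).
Allocation: Onyx 1, Rook 2, Stratus 4.

Onyx 1, Rook 2, Stratus 4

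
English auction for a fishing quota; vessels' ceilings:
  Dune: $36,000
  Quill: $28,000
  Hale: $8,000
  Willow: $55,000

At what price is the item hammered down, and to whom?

Willow wins at $36,000

Limits in order: 55,000 (Willow) > 36,000 (Dune) > 28,000 (Quill) > 8,000 (Hale)
Bidding ends when Dune exits at $36,000; Willow takes it.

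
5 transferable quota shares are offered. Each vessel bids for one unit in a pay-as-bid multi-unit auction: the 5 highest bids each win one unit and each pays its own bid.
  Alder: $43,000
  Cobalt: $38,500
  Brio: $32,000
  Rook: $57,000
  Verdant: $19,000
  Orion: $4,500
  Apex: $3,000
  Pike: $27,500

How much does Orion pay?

Sorting: 57,000 (Rook), 43,000 (Alder), 38,500 (Cobalt), 32,000 (Brio), 27,500 (Pike), 19,000 (Verdant), 4,500 (Orion), …
Winners (5 units): Rook, Alder, Cobalt, Brio, Pike.
Orion does not win → $0.

Orion pays $0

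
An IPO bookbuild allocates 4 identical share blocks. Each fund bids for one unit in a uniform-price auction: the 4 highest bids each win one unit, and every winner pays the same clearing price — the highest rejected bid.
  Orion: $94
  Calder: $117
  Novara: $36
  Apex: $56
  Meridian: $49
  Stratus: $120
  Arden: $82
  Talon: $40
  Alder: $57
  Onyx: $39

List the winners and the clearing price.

Ordering the bids: 120 (Stratus), 117 (Calder), 94 (Orion), 82 (Arden), 57 (Alder), 56 (Apex), …
Top 4: Stratus, Calder, Orion, Arden.
Clearing price = highest rejected bid = $57.

Stratus, Calder, Orion, Arden; each pays $57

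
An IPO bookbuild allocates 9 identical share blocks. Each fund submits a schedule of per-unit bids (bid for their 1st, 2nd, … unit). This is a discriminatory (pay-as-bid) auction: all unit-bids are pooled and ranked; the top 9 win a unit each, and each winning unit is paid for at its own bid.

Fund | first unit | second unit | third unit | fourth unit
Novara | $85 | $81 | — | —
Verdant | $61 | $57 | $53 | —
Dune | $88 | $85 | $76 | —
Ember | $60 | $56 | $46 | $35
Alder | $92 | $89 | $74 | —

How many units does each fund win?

Alder 3, Dune 3, Novara 2, Verdant 1

Merging the schedules and taking the best 9: 92 (Alder-1), 89 (Alder-2), 88 (Dune-1), 85 (Novara-1), 85 (Dune-2), 81 (Novara-2), 76 (Dune-3), 74 (Alder-3), 61 (Verdant-1)
Next rejected bid: $60 (not a price — pay-as-bid).
Allocation: Alder 3, Dune 3, Novara 2, Verdant 1.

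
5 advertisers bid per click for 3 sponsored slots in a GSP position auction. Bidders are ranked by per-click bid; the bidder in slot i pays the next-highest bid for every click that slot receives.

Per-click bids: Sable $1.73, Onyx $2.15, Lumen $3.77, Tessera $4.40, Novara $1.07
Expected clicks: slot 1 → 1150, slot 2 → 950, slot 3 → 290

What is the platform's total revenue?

Total revenue: $6879.70

Per-click bids in order: $4.40 (Tessera) > $3.77 (Lumen) > $2.15 (Onyx) > $1.73 (Sable) > …
Slot 1: Tessera pays $3.77 × 1150 = $4335.50
Slot 2: Lumen pays $2.15 × 950 = $2042.50
Slot 3: Onyx pays $1.73 × 290 = $501.70
Total = $6879.70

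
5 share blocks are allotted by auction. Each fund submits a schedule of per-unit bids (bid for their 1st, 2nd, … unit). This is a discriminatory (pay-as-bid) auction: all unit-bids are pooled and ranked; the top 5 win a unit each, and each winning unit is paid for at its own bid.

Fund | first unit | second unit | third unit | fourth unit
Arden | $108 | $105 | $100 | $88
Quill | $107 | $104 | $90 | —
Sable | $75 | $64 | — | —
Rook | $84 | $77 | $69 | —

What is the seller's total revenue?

Pooled unit-bids ranked (top 5): 108 (Arden-1), 107 (Quill-1), 105 (Arden-2), 104 (Quill-2), 100 (Arden-3)
Next rejected bid: $90 (not a price — pay-as-bid).
Each winning unit pays its own bid.
Revenue = 108 + 107 + 105 + 104 + 100 = $524.

Total revenue: $524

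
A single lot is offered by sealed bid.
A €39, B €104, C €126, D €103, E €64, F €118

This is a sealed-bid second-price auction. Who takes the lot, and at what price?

Bids ranked: 126 (C) > 118 (F) > 104 (B) > 103 (D) > 64 (E) > 39 (A)
C is highest; pays the second-highest bid, €118.

C pays €118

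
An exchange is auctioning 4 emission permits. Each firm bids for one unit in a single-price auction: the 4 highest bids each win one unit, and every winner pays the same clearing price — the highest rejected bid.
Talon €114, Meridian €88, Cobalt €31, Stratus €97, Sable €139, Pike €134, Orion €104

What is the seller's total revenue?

Ordering the bids: 139 (Sable), 134 (Pike), 114 (Talon), 104 (Orion), 97 (Stratus), 88 (Meridian), …
Winners (4 units): Sable, Pike, Talon, Orion.
Highest unsuccessful bid: €97 → clearing price.
Total revenue = 4 × €97 = €388.

Total revenue: €388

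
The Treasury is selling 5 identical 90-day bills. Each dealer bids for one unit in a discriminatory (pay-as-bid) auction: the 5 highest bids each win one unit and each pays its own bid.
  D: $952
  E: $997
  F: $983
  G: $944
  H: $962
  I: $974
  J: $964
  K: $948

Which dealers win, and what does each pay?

E $997, F $983, I $974, J $964, H $962

Ordering the bids: 997 (E), 983 (F), 974 (I), 964 (J), 962 (H), 952 (D), 948 (K), …
Winners (5 units): E, F, I, J, H.
Each winner pays its own bid: E $997, F $983, I $974, J $964, H $962.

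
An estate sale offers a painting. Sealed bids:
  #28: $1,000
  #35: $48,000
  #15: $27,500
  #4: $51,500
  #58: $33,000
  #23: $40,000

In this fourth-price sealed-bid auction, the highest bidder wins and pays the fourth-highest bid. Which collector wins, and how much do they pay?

#4 pays $33,000

Fourth-price sealed-bid auction: the highest bidder wins and pays the fourth-highest bid.
Bids ranked: 51,500 (#4) > 48,000 (#35) > 40,000 (#23) > 33,000 (#58) > 27,500 (#15) > 1,000 (#28)
#4 is highest; pays the fourth-highest bid, $33,000.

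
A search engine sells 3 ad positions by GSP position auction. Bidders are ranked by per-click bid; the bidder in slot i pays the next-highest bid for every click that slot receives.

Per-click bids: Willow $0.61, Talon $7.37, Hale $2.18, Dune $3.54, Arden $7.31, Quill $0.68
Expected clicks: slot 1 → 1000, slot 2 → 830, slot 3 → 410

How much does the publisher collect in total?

Total revenue: $11142.00

Per-click bids in order: $7.37 (Talon) > $7.31 (Arden) > $3.54 (Dune) > $2.18 (Hale) > …
Slot 1: Talon pays $7.31 × 1000 = $7310.00
Slot 2: Arden pays $3.54 × 830 = $2938.20
Slot 3: Dune pays $2.18 × 410 = $893.80
Total = $11142.00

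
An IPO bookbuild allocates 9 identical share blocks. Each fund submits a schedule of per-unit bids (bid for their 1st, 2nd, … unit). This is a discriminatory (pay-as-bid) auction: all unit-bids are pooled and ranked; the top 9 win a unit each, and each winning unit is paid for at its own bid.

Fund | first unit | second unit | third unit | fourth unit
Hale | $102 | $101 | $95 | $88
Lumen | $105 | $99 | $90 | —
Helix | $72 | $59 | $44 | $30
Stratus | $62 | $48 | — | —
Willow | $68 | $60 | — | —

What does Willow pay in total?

Merging the schedules and taking the best 9: 105 (Lumen-1), 102 (Hale-1), 101 (Hale-2), 99 (Lumen-2), 95 (Hale-3), 90 (Lumen-3), 88 (Hale-4), 72 (Helix-1), 68 (Willow-1)
Next rejected bid: $62 (not a price — pay-as-bid).
Willow's winning unit-bids: 68 = $68.

Willow pays $68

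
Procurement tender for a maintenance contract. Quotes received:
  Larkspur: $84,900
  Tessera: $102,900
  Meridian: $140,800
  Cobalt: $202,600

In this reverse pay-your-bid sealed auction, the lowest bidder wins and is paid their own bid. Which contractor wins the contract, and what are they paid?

Bids in order: 84,900 (Larkspur) < 102,900 (Tessera) < 140,800 (Meridian) < 202,600 (Cobalt)
Larkspur has the lowest bid and is paid exactly that: $84,900.

Larkspur is paid $84,900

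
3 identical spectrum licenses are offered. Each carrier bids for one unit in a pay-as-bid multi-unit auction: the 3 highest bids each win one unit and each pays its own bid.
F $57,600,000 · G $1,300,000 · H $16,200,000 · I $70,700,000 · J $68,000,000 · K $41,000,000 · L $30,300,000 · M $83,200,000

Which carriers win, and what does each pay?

M $83,200,000, I $70,700,000, J $68,000,000

Bids ranked high→low: 83,200,000 (M), 70,700,000 (I), 68,000,000 (J), 57,600,000 (F), 41,000,000 (K), …
Top 3: M, I, J.
Each winner pays its own bid: M $83,200,000, I $70,700,000, J $68,000,000.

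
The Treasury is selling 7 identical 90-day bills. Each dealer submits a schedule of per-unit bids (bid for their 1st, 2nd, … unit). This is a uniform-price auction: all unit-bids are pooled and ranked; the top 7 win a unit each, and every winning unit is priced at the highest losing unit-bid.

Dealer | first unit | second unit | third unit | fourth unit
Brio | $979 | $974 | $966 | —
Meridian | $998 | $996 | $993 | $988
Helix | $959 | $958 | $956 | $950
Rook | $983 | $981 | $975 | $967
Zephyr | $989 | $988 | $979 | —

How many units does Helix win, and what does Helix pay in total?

All unit-bids, highest first — top 7: 998 (Meridian-1), 996 (Meridian-2), 993 (Meridian-3), 989 (Zephyr-1), 988 (Meridian-4), 988 (Zephyr-2), 983 (Rook-1)
First bid not allocated: $981.
Helix wins 0 unit(s) at $981 each.

Helix: 0 units, pays $0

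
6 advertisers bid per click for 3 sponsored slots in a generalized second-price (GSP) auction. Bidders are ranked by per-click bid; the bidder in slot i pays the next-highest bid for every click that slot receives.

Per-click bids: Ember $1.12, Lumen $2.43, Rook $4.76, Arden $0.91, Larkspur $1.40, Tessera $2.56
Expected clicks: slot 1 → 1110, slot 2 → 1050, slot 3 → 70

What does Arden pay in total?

Ranked by bid: $4.76 (Rook) > $2.56 (Tessera) > $2.43 (Lumen) > $1.40 (Larkspur) > …
Arden ranks below slot 3 → no slot, pays nothing.

Arden pays $0.00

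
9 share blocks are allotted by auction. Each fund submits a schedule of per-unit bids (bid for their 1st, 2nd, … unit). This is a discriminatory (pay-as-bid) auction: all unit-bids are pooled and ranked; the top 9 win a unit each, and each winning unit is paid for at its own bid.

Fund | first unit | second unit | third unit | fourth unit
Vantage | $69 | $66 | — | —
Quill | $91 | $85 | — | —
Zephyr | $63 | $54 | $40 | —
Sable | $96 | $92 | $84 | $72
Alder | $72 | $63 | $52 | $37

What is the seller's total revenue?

Pooled unit-bids ranked (top 9): 96 (Sable-1), 92 (Sable-2), 91 (Quill-1), 85 (Quill-2), 84 (Sable-3), 72 (Sable-4), 72 (Alder-1), 69 (Vantage-1), 66 (Vantage-2)
Next rejected bid: $63 (not a price — pay-as-bid).
Each winning unit pays its own bid.
Revenue = 96 + 92 + 91 + 85 + 84 + 72 + 72 + 69 + 66 = $727.

Total revenue: $727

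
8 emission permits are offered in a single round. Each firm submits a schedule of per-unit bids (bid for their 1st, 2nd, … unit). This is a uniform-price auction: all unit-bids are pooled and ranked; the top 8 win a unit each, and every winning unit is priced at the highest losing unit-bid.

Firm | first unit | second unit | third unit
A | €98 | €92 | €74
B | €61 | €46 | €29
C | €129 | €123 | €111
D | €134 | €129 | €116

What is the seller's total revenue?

Total revenue: €592

All unit-bids, highest first — top 8: 134 (D-1), 129 (C-1), 129 (D-2), 123 (C-2), 116 (D-3), 111 (C-3), 98 (A-1), 92 (A-2)
The (k+1)-th unit-bid is €74.
Allocation: A 2, C 3, D 3. Every unit priced at €74.
Revenue = 8 × 74 = €592.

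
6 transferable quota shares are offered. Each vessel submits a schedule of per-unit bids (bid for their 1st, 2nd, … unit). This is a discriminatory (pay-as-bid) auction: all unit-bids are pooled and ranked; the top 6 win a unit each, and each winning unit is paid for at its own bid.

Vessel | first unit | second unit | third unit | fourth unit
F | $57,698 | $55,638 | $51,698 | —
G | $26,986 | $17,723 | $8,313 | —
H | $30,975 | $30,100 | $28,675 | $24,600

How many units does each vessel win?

Pooled unit-bids ranked (top 6): 57,698 (F-1), 55,638 (F-2), 51,698 (F-3), 30,975 (H-1), 30,100 (H-2), 28,675 (H-3)
Next rejected bid: $26,986 (not a price — pay-as-bid).
Allocation: F 3, H 3.

F 3, H 3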